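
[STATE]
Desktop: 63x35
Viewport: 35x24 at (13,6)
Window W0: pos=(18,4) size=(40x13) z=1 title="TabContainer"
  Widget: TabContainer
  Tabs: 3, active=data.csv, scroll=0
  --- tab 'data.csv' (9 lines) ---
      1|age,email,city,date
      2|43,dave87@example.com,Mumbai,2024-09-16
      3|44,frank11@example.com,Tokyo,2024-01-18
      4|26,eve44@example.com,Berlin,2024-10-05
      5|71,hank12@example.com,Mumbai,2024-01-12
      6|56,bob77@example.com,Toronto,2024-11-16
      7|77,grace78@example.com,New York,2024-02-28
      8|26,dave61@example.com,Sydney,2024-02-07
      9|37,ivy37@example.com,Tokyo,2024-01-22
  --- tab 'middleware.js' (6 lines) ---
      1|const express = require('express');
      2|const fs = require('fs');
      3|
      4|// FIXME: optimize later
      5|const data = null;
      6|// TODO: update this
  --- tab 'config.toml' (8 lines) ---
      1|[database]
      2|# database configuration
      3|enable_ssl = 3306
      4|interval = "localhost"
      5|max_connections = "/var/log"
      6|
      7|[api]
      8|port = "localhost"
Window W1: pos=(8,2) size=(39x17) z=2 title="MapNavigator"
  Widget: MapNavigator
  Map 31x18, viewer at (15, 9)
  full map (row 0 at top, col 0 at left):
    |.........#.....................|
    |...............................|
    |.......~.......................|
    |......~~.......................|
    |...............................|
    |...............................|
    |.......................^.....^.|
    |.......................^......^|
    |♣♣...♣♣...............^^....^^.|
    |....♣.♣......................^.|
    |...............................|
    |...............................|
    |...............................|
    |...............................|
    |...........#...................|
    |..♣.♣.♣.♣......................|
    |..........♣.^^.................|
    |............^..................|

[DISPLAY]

..............................   ┃─
..............................   ┃c
......................^.....^.   ┃─
......................^......^   ┃ 
♣...♣♣...............^^....^^.   ┃,
...♣.♣........@.............^.   ┃,
..............................   ┃2
..............................   ┃,
..............................   ┃,
..............................   ┃o
..........#...................   ┃━
.♣.♣.♣.♣......................   ┃ 
━━━━━━━━━━━━━━━━━━━━━━━━━━━━━━━━━┛ 
                                   
                                   
                                   
                                   
                                   
                                   
                                   
                                   
                                   
                                   
                                   


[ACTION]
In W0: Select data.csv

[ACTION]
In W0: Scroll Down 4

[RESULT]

..............................   ┃─
..............................   ┃c
......................^.....^.   ┃─
......................^......^   ┃,
♣...♣♣...............^^....^^.   ┃,
...♣.♣........@.............^.   ┃o
..............................   ┃,
..............................   ┃0
..............................   ┃ 
..............................   ┃ 
..........#...................   ┃━
.♣.♣.♣.♣......................   ┃ 
━━━━━━━━━━━━━━━━━━━━━━━━━━━━━━━━━┛ 
                                   
                                   
                                   
                                   
                                   
                                   
                                   
                                   
                                   
                                   
                                   


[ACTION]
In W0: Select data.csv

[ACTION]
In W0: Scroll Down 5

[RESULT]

..............................   ┃─
..............................   ┃c
......................^.....^.   ┃─
......................^......^   ┃,
♣...♣♣...............^^....^^.   ┃o
...♣.♣........@.............^.   ┃,
..............................   ┃0
..............................   ┃ 
..............................   ┃ 
..............................   ┃ 
..........#...................   ┃━
.♣.♣.♣.♣......................   ┃ 
━━━━━━━━━━━━━━━━━━━━━━━━━━━━━━━━━┛ 
                                   
                                   
                                   
                                   
                                   
                                   
                                   
                                   
                                   
                                   
                                   


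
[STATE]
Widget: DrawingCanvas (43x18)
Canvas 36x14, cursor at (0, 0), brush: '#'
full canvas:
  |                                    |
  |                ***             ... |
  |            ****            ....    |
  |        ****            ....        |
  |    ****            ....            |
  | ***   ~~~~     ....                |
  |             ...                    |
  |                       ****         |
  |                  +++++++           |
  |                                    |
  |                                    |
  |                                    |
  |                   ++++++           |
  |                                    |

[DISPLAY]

+                                          
                ***             ...        
            ****            ....           
        ****            ....               
    ****            ....                   
 ***   ~~~~     ....                       
             ...                           
                       ****                
                  +++++++                  
                                           
                                           
                                           
                   ++++++                  
                                           
                                           
                                           
                                           
                                           


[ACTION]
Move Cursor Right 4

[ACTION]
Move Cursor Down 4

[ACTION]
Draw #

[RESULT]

                                           
                ***             ...        
            ****            ....           
        ****            ....               
    #***            ....                   
 ***   ~~~~     ....                       
             ...                           
                       ****                
                  +++++++                  
                                           
                                           
                                           
                   ++++++                  
                                           
                                           
                                           
                                           
                                           


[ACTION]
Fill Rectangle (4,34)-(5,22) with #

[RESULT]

                                           
                ***             ...        
            ****            ....           
        ****            ....               
    #***            ..#############        
 ***   ~~~~     ....  #############        
             ...                           
                       ****                
                  +++++++                  
                                           
                                           
                                           
                   ++++++                  
                                           
                                           
                                           
                                           
                                           


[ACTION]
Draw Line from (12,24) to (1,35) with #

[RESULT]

                                           
                ***             ...#       
            ****            ....  #        
        ****            ....     #         
    #***            ..#############        
 ***   ~~~~     ....  #############        
             ...              #            
                       ****  #             
                  +++++++   #              
                           #               
                          #                
                         #                 
                   +++++#                  
                                           
                                           
                                           
                                           
                                           


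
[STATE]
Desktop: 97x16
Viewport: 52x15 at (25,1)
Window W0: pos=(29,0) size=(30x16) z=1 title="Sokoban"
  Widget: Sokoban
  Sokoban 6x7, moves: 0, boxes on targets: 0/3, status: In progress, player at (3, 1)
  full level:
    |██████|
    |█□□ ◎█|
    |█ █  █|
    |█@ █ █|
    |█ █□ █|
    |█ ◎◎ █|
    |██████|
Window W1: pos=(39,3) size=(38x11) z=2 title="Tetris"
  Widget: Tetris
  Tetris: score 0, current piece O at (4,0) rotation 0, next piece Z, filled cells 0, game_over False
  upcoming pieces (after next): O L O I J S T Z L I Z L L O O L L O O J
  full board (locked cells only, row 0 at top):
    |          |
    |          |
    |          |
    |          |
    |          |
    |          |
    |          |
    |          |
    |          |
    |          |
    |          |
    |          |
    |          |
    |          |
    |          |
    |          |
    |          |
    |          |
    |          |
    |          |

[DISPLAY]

    ┃ Sokoban                    ┃                  
    ┠────────────────────────────┨                  
    ┃██████   ┏━━━━━━━━━━━━━━━━━━━━━━━━━━━━━━━━━━━━┓
    ┃█□□ ◎█   ┃ Tetris                             ┃
    ┃█ █  █   ┠────────────────────────────────────┨
    ┃█@ █ █   ┃          │Next:                    ┃
    ┃█ █□ █   ┃          │▓▓                       ┃
    ┃█ ◎◎ █   ┃          │ ▓▓                      ┃
    ┃██████   ┃          │                         ┃
    ┃Moves: 0 ┃          │                         ┃
    ┃         ┃          │                         ┃
    ┃         ┃          │Score:                   ┃
    ┃         ┗━━━━━━━━━━━━━━━━━━━━━━━━━━━━━━━━━━━━┛
    ┃                            ┃                  
    ┗━━━━━━━━━━━━━━━━━━━━━━━━━━━━┛                  


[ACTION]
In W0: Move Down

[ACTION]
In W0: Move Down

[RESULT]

    ┃ Sokoban                    ┃                  
    ┠────────────────────────────┨                  
    ┃██████   ┏━━━━━━━━━━━━━━━━━━━━━━━━━━━━━━━━━━━━┓
    ┃█□□ ◎█   ┃ Tetris                             ┃
    ┃█ █  █   ┠────────────────────────────────────┨
    ┃█  █ █   ┃          │Next:                    ┃
    ┃█ █□ █   ┃          │▓▓                       ┃
    ┃█@◎◎ █   ┃          │ ▓▓                      ┃
    ┃██████   ┃          │                         ┃
    ┃Moves: 2 ┃          │                         ┃
    ┃         ┃          │                         ┃
    ┃         ┃          │Score:                   ┃
    ┃         ┗━━━━━━━━━━━━━━━━━━━━━━━━━━━━━━━━━━━━┛
    ┃                            ┃                  
    ┗━━━━━━━━━━━━━━━━━━━━━━━━━━━━┛                  


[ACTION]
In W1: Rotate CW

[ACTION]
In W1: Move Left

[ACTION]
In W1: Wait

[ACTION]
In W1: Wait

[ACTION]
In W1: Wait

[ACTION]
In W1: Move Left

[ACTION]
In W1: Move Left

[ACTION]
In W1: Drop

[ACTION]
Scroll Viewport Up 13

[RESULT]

    ┏━━━━━━━━━━━━━━━━━━━━━━━━━━━━┓                  
    ┃ Sokoban                    ┃                  
    ┠────────────────────────────┨                  
    ┃██████   ┏━━━━━━━━━━━━━━━━━━━━━━━━━━━━━━━━━━━━┓
    ┃█□□ ◎█   ┃ Tetris                             ┃
    ┃█ █  █   ┠────────────────────────────────────┨
    ┃█  █ █   ┃          │Next:                    ┃
    ┃█ █□ █   ┃          │▓▓                       ┃
    ┃█@◎◎ █   ┃          │ ▓▓                      ┃
    ┃██████   ┃          │                         ┃
    ┃Moves: 2 ┃          │                         ┃
    ┃         ┃          │                         ┃
    ┃         ┃          │Score:                   ┃
    ┃         ┗━━━━━━━━━━━━━━━━━━━━━━━━━━━━━━━━━━━━┛
    ┃                            ┃                  


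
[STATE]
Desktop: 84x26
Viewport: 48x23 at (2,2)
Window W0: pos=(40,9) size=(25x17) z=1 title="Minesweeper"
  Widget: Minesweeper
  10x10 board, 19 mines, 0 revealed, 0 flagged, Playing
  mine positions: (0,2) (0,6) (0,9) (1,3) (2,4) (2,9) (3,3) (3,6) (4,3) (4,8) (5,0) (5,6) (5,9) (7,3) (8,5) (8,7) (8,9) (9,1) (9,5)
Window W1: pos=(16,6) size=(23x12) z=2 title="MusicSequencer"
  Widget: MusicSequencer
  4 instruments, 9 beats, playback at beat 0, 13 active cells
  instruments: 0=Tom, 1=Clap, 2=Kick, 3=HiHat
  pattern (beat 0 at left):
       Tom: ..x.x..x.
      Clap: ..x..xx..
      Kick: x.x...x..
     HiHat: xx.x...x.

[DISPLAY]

                                                
                                                
                                                
                                                
              ┏━━━━━━━━━━━━━━━━━━━━━┓           
              ┃ MusicSequencer      ┃           
              ┠─────────────────────┨           
              ┃      ▼12345678      ┃ ┏━━━━━━━━━
              ┃   Tom··█·█··█·      ┃ ┃ Mineswee
              ┃  Clap··█··██··      ┃ ┠─────────
              ┃  Kick█·█···█··      ┃ ┃■■■■■■■■■
              ┃ HiHat██·█···█·      ┃ ┃■■■■■■■■■
              ┃                     ┃ ┃■■■■■■■■■
              ┃                     ┃ ┃■■■■■■■■■
              ┃                     ┃ ┃■■■■■■■■■
              ┗━━━━━━━━━━━━━━━━━━━━━┛ ┃■■■■■■■■■
                                      ┃■■■■■■■■■
                                      ┃■■■■■■■■■
                                      ┃■■■■■■■■■
                                      ┃■■■■■■■■■
                                      ┃         
                                      ┃         
                                      ┃         


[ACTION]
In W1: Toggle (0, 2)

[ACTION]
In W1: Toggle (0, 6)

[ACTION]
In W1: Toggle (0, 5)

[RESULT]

                                                
                                                
                                                
                                                
              ┏━━━━━━━━━━━━━━━━━━━━━┓           
              ┃ MusicSequencer      ┃           
              ┠─────────────────────┨           
              ┃      ▼12345678      ┃ ┏━━━━━━━━━
              ┃   Tom····████·      ┃ ┃ Mineswee
              ┃  Clap··█··██··      ┃ ┠─────────
              ┃  Kick█·█···█··      ┃ ┃■■■■■■■■■
              ┃ HiHat██·█···█·      ┃ ┃■■■■■■■■■
              ┃                     ┃ ┃■■■■■■■■■
              ┃                     ┃ ┃■■■■■■■■■
              ┃                     ┃ ┃■■■■■■■■■
              ┗━━━━━━━━━━━━━━━━━━━━━┛ ┃■■■■■■■■■
                                      ┃■■■■■■■■■
                                      ┃■■■■■■■■■
                                      ┃■■■■■■■■■
                                      ┃■■■■■■■■■
                                      ┃         
                                      ┃         
                                      ┃         


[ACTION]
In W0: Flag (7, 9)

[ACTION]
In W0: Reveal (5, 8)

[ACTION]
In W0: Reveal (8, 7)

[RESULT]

                                                
                                                
                                                
                                                
              ┏━━━━━━━━━━━━━━━━━━━━━┓           
              ┃ MusicSequencer      ┃           
              ┠─────────────────────┨           
              ┃      ▼12345678      ┃ ┏━━━━━━━━━
              ┃   Tom····████·      ┃ ┃ Mineswee
              ┃  Clap··█··██··      ┃ ┠─────────
              ┃  Kick█·█···█··      ┃ ┃■■✹■■■✹■■
              ┃ HiHat██·█···█·      ┃ ┃■■■✹■■■■■
              ┃                     ┃ ┃■■■■✹■■■■
              ┃                     ┃ ┃■■■✹■■✹■■
              ┃                     ┃ ┃■■■✹■■■■✹
              ┗━━━━━━━━━━━━━━━━━━━━━┛ ┃✹■■■■■✹■2
                                      ┃■■■■■■■■■
                                      ┃■■■✹■■■■■
                                      ┃■■■■■✹■✹■
                                      ┃■✹■■■✹■■■
                                      ┃         
                                      ┃         
                                      ┃         


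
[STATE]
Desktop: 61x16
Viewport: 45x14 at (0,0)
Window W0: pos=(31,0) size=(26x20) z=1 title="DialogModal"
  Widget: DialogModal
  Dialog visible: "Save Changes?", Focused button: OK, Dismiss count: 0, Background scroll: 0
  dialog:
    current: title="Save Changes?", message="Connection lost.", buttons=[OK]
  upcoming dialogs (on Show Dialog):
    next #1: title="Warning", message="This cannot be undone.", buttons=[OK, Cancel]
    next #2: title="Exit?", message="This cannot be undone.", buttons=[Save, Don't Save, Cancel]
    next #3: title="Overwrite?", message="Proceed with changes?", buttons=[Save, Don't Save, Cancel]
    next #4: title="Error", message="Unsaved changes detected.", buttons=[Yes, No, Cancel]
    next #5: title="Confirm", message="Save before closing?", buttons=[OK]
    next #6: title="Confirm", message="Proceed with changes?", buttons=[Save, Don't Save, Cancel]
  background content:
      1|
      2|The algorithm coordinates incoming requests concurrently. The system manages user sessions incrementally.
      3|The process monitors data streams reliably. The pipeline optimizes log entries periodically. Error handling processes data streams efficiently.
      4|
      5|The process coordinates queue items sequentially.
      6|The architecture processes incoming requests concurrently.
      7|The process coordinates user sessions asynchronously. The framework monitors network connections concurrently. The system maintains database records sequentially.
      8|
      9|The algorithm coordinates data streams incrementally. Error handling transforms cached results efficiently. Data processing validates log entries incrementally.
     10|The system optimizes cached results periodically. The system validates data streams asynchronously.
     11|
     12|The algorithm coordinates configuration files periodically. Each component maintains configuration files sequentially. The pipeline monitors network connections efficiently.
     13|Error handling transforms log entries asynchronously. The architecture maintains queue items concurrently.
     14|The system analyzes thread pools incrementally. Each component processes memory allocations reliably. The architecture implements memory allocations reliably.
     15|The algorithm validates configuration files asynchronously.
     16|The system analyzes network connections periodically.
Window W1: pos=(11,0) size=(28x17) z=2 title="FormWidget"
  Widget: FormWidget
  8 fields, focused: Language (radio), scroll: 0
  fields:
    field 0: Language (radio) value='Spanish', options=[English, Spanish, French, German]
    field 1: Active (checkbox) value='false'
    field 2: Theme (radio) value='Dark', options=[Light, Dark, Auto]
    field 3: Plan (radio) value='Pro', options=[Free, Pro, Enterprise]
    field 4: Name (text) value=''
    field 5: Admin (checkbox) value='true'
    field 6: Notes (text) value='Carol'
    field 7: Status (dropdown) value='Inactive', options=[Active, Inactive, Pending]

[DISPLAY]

           ┏━━━━━━━━━━━━━━━━━━━━━━━━━━┓━━━━━━
           ┃ FormWidget               ┃Modal 
           ┠──────────────────────────┨──────
           ┃> Language:   ( ) English ┃      
           ┃  Active:     [ ]         ┃orithm
           ┃  Theme:      ( ) Light  (┃cess m
           ┃  Plan:       ( ) Free  (●┃      
           ┃  Name:       [          ]┃cess c
           ┃  Admin:      [x]         ┃──────
           ┃  Notes:      [Carol     ]┃ve Cha
           ┃  Status:     [Inactive ▼]┃nectio
           ┃                          ┃   [OK
           ┃                          ┃──────
           ┃                          ┃      


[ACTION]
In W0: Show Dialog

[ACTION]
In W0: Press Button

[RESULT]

           ┏━━━━━━━━━━━━━━━━━━━━━━━━━━┓━━━━━━
           ┃ FormWidget               ┃Modal 
           ┠──────────────────────────┨──────
           ┃> Language:   ( ) English ┃      
           ┃  Active:     [ ]         ┃orithm
           ┃  Theme:      ( ) Light  (┃cess m
           ┃  Plan:       ( ) Free  (●┃      
           ┃  Name:       [          ]┃cess c
           ┃  Admin:      [x]         ┃hitect
           ┃  Notes:      [Carol     ]┃cess c
           ┃  Status:     [Inactive ▼]┃      
           ┃                          ┃orithm
           ┃                          ┃tem op
           ┃                          ┃      


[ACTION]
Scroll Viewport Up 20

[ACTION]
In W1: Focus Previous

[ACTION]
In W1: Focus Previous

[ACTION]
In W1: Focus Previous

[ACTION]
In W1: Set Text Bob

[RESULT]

           ┏━━━━━━━━━━━━━━━━━━━━━━━━━━┓━━━━━━
           ┃ FormWidget               ┃Modal 
           ┠──────────────────────────┨──────
           ┃  Language:   ( ) English ┃      
           ┃  Active:     [ ]         ┃orithm
           ┃  Theme:      ( ) Light  (┃cess m
           ┃  Plan:       ( ) Free  (●┃      
           ┃  Name:       [          ]┃cess c
           ┃> Admin:      [x]         ┃hitect
           ┃  Notes:      [Carol     ]┃cess c
           ┃  Status:     [Inactive ▼]┃      
           ┃                          ┃orithm
           ┃                          ┃tem op
           ┃                          ┃      


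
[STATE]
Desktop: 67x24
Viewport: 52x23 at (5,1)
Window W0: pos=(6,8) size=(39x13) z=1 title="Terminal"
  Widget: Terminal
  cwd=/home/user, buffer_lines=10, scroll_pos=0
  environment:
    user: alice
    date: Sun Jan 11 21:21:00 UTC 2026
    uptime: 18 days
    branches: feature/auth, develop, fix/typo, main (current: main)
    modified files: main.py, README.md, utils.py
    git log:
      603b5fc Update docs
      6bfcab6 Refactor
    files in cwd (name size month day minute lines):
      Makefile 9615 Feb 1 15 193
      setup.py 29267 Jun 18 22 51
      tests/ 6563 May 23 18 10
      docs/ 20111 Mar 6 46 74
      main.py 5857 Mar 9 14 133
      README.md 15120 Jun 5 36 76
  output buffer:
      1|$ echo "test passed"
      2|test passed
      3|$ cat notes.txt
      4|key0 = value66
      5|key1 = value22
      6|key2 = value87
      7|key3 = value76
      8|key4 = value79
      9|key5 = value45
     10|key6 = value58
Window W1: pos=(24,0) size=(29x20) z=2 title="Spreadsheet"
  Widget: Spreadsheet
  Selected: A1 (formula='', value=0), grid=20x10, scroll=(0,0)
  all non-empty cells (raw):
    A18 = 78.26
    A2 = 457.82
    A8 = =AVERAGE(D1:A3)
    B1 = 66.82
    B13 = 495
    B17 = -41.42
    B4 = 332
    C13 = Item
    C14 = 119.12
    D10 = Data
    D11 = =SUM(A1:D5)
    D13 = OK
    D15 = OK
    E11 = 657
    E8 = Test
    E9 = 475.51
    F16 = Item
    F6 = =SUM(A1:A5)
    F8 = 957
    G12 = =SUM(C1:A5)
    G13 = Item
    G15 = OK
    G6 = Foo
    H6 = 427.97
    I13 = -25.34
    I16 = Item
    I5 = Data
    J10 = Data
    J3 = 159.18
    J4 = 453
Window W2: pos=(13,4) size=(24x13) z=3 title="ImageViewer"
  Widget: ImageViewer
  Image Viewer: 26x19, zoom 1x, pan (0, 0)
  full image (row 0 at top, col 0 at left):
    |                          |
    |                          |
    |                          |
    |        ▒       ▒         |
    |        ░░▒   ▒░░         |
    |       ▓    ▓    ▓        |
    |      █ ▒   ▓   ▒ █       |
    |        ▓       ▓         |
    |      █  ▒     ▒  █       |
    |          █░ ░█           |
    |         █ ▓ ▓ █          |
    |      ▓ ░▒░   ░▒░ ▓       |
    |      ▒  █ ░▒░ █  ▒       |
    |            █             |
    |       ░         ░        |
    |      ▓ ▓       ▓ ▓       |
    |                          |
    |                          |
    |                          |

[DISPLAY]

                   ┃ Spreadsheet               ┃    
                   ┠───────────────────────────┨    
                   ┃A1:                        ┃    
        ┏━━━━━━━━━━━━━━━━━━━━━━┓   B       C   ┃    
        ┃ ImageViewer          ┃---------------┃    
        ┠──────────────────────┨   66.82       ┃    
        ┃                      ┃       0       ┃    
 ┏━━━━━━┃                      ┃       0       ┃    
 ┃ Termi┃                      ┃     332       ┃    
 ┠──────┃        ▒       ▒     ┃       0       ┃    
 ┃$ echo┃        ░░▒   ▒░░     ┃       0       ┃    
 ┃test p┃       ▓    ▓    ▓    ┃       0       ┃    
 ┃$ cat ┃      █ ▒   ▓   ▒ █   ┃       0       ┃    
 ┃key0 =┃        ▓       ▓     ┃       0       ┃    
 ┃key1 =┃      █  ▒     ▒  █   ┃       0       ┃    
 ┃key2 =┗━━━━━━━━━━━━━━━━━━━━━━┛       0       ┃    
 ┃key3 = value76   ┃ 12        0       0       ┃    
 ┃key4 = value79   ┃ 13        0     495Item   ┃    
 ┃key5 = value45   ┗━━━━━━━━━━━━━━━━━━━━━━━━━━━┛    
 ┗━━━━━━━━━━━━━━━━━━━━━━━━━━━━━━━━━━━━━┛            
                                                    
                                                    
                                                    


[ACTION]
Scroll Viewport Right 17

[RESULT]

         ┃ Spreadsheet               ┃              
         ┠───────────────────────────┨              
         ┃A1:                        ┃              
━━━━━━━━━━━━━━━━━━━━━┓   B       C   ┃              
ImageViewer          ┃---------------┃              
─────────────────────┨   66.82       ┃              
                     ┃       0       ┃              
                     ┃       0       ┃              
                     ┃     332       ┃              
       ▒       ▒     ┃       0       ┃              
       ░░▒   ▒░░     ┃       0       ┃              
      ▓    ▓    ▓    ┃       0       ┃              
     █ ▒   ▓   ▒ █   ┃       0       ┃              
       ▓       ▓     ┃       0       ┃              
     █  ▒     ▒  █   ┃       0       ┃              
━━━━━━━━━━━━━━━━━━━━━┛       0       ┃              
alue76   ┃ 12        0       0       ┃              
alue79   ┃ 13        0     495Item   ┃              
alue45   ┗━━━━━━━━━━━━━━━━━━━━━━━━━━━┛              
━━━━━━━━━━━━━━━━━━━━━━━━━━━━━┛                      
                                                    
                                                    
                                                    


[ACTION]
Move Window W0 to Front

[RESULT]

         ┃ Spreadsheet               ┃              
         ┠───────────────────────────┨              
         ┃A1:                        ┃              
━━━━━━━━━━━━━━━━━━━━━┓   B       C   ┃              
ImageViewer          ┃---------------┃              
─────────────────────┨   66.82       ┃              
                     ┃       0       ┃              
━━━━━━━━━━━━━━━━━━━━━━━━━━━━━┓       ┃              
l                            ┃       ┃              
─────────────────────────────┨       ┃              
test passed"                 ┃       ┃              
sed                          ┃       ┃              
tes.txt                      ┃       ┃              
alue66                       ┃       ┃              
alue22                       ┃       ┃              
alue87                       ┃       ┃              
alue76                       ┃       ┃              
alue79                       ┃Item   ┃              
alue45                       ┃━━━━━━━┛              
━━━━━━━━━━━━━━━━━━━━━━━━━━━━━┛                      
                                                    
                                                    
                                                    


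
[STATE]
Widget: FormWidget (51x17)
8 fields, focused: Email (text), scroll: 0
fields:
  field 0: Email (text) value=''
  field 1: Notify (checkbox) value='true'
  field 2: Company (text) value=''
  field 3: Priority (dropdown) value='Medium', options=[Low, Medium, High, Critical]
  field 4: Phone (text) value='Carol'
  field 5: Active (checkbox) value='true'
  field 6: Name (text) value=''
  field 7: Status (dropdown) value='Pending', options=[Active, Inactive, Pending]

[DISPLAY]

> Email:      [                                   ]
  Notify:     [x]                                  
  Company:    [                                   ]
  Priority:   [Medium                            ▼]
  Phone:      [Carol                              ]
  Active:     [x]                                  
  Name:       [                                   ]
  Status:     [Pending                           ▼]
                                                   
                                                   
                                                   
                                                   
                                                   
                                                   
                                                   
                                                   
                                                   


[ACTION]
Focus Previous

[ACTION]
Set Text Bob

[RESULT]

  Email:      [                                   ]
  Notify:     [x]                                  
  Company:    [                                   ]
  Priority:   [Medium                            ▼]
  Phone:      [Carol                              ]
  Active:     [x]                                  
  Name:       [                                   ]
> Status:     [Pending                           ▼]
                                                   
                                                   
                                                   
                                                   
                                                   
                                                   
                                                   
                                                   
                                                   


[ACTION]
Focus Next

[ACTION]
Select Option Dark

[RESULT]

> Email:      [                                   ]
  Notify:     [x]                                  
  Company:    [                                   ]
  Priority:   [Medium                            ▼]
  Phone:      [Carol                              ]
  Active:     [x]                                  
  Name:       [                                   ]
  Status:     [Pending                           ▼]
                                                   
                                                   
                                                   
                                                   
                                                   
                                                   
                                                   
                                                   
                                                   


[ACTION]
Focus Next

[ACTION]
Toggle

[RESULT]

  Email:      [                                   ]
> Notify:     [ ]                                  
  Company:    [                                   ]
  Priority:   [Medium                            ▼]
  Phone:      [Carol                              ]
  Active:     [x]                                  
  Name:       [                                   ]
  Status:     [Pending                           ▼]
                                                   
                                                   
                                                   
                                                   
                                                   
                                                   
                                                   
                                                   
                                                   


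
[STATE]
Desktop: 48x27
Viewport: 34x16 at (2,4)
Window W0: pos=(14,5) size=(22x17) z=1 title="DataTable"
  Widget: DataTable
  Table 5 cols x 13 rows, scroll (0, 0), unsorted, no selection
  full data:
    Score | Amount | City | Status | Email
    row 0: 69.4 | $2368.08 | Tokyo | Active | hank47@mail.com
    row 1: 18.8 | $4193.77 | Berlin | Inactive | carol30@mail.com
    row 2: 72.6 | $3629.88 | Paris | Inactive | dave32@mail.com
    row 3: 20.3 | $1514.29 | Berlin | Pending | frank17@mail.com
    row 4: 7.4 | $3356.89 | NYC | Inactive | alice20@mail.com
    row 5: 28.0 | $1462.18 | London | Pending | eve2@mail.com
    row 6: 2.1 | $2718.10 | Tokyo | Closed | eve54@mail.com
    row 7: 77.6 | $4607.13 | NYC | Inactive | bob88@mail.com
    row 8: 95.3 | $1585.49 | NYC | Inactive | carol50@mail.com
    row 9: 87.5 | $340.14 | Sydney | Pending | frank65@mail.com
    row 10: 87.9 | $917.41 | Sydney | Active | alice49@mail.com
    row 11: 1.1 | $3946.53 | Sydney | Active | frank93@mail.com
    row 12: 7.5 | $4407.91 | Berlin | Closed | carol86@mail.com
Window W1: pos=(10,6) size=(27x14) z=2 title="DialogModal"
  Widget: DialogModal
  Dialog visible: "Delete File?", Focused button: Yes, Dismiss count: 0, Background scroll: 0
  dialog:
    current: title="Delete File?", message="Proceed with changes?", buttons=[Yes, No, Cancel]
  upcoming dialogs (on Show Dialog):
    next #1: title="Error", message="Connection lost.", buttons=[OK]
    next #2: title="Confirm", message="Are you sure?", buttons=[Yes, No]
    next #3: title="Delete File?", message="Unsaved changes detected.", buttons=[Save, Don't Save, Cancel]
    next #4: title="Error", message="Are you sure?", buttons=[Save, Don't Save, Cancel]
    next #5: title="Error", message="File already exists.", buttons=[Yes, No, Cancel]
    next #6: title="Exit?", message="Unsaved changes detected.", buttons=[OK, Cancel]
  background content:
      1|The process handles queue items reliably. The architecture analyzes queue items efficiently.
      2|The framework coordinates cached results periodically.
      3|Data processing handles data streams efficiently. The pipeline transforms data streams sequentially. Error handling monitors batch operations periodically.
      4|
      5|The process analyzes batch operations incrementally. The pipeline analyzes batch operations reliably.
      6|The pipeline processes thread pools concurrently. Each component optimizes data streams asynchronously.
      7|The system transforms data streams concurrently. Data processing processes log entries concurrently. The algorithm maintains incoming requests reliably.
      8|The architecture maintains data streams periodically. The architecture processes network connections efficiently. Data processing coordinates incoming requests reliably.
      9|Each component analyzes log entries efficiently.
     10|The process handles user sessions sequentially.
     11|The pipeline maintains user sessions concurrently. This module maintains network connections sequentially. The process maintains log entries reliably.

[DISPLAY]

                                  
            ┏━━━━━━━━━━━━━━━━━━━━┓
        ┏━━━━━━━━━━━━━━━━━━━━━━━━━
        ┃ DialogModal             
        ┠─────────────────────────
        ┃The process handles queue
        ┃The framework coordinates
        ┃Da┌───────────────────┐ d
        ┃  │    Delete File?   │  
        ┃Th│Proceed with change│tc
        ┃Th│[Yes]  No   Cancel │th
        ┃Th└───────────────────┘at
        ┃The architecture maintain
        ┃Each component analyzes l
        ┃The process handles user 
        ┗━━━━━━━━━━━━━━━━━━━━━━━━━


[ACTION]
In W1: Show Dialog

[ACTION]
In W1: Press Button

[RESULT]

                                  
            ┏━━━━━━━━━━━━━━━━━━━━┓
        ┏━━━━━━━━━━━━━━━━━━━━━━━━━
        ┃ DialogModal             
        ┠─────────────────────────
        ┃The process handles queue
        ┃The framework coordinates
        ┃Data processing handles d
        ┃                         
        ┃The process analyzes batc
        ┃The pipeline processes th
        ┃The system transforms dat
        ┃The architecture maintain
        ┃Each component analyzes l
        ┃The process handles user 
        ┗━━━━━━━━━━━━━━━━━━━━━━━━━


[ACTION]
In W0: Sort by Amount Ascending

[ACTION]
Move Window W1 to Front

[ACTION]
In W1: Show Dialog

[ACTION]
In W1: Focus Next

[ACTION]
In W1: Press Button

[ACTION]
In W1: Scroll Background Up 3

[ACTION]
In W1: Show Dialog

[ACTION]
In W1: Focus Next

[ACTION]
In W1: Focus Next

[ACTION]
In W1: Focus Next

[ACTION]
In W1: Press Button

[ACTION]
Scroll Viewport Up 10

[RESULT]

                                  
                                  
                                  
                                  
                                  
            ┏━━━━━━━━━━━━━━━━━━━━┓
        ┏━━━━━━━━━━━━━━━━━━━━━━━━━
        ┃ DialogModal             
        ┠─────────────────────────
        ┃The process handles queue
        ┃The framework coordinates
        ┃Data processing handles d
        ┃                         
        ┃The process analyzes batc
        ┃The pipeline processes th
        ┃The system transforms dat
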